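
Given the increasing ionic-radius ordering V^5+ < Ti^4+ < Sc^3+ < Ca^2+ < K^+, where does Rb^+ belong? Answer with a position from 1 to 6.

First list Z and electron count for each: V^5+ (Z=23, 18 e⁻), Ti^4+ (Z=22, 18 e⁻), Sc^3+ (Z=21, 18 e⁻), Ca^2+ (Z=20, 18 e⁻), K^+ (Z=19, 18 e⁻), Rb^+ (Z=37, 36 e⁻). V^5+ < Ti^4+ (isoelectronic, higher Z=23 is smaller); Ti^4+ < Sc^3+ (both 18 e⁻, Z=22>21); Sc^3+ < Ca^2+ (isoelectronic, higher Z=21 is smaller); Ca^2+ < K^+ (isoelectronic, higher Z=20 is smaller); K^+ < Rb^+ (same group, 1 shell fewer).
Putting Rb^+ in gives V^5+ < Ti^4+ < Sc^3+ < Ca^2+ < K^+ < Rb^+; it lands at slot 6.

6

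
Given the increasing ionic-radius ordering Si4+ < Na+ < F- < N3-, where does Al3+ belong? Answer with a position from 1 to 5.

2

These species are isoelectronic with 10 electrons. The only difference is the number of protons: Si4+ (Z=14), Al3+ (Z=13), Na+ (Z=11), F- (Z=9), N3- (Z=7). The strongest nuclear pull (Si4+) gives the smallest ion.
With Al3+ included the full order is Si4+ < Al3+ < Na+ < F- < N3-, so it takes position 2.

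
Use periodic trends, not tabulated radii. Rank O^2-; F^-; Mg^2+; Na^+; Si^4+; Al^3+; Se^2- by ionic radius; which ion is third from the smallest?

Mg^2+

First list Z and electron count for each: Si^4+ has 10 e⁻ (Z=14), Al^3+ has 10 e⁻ (Z=13), Mg^2+ has 10 e⁻ (Z=12), Na^+ has 10 e⁻ (Z=11), F^- has 10 e⁻ (Z=9), O^2- has 10 e⁻ (Z=8), Se^2- has 36 e⁻ (Z=34). Si^4+ < Al^3+ (both 10 e⁻, Z=14>13); Al^3+ < Mg^2+ (both 10 e⁻, Z=13>12); Mg^2+ < Na^+ (isoelectronic, higher Z=12 is smaller); Na^+ < F^- (both 10 e⁻, Z=11>9); F^- < O^2- (isoelectronic, higher Z=9 is smaller); O^2- < Se^2- (same group, 2 shells fewer).
That gives Si^4+ < Al^3+ < Mg^2+ < Na^+ < F^- < O^2- < Se^2-. From the smallest end, number 3 is Mg^2+.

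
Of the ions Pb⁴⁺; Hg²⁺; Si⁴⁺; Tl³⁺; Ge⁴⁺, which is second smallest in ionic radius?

Ge⁴⁺

Work out protons and electrons: Si⁴⁺ (Z=14, 10 e⁻), Ge⁴⁺ (Z=32, 28 e⁻), Pb⁴⁺ (Z=82, 78 e⁻), Tl³⁺ (Z=81, 78 e⁻), Hg²⁺ (Z=80, 78 e⁻). Si⁴⁺ < Ge⁴⁺ (same group, 1 shell fewer); Ge⁴⁺ < Pb⁴⁺ (same group, period 4 vs 6); Pb⁴⁺ < Tl³⁺ (both 78 e⁻, Z=82>81); Tl³⁺ < Hg²⁺ (isoelectronic, higher Z=81 is smaller).
So the order is Si⁴⁺ < Ge⁴⁺ < Pb⁴⁺ < Tl³⁺ < Hg²⁺; the 2nd-smallest ion is Ge⁴⁺.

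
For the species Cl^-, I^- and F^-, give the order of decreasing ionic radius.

I^- > Cl^- > F^-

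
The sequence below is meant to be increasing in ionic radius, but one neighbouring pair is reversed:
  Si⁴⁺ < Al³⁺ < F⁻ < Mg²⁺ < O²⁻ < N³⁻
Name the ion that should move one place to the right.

Compare adjacent ions: Mg²⁺ and F⁻ share 10 electrons; the higher nuclear charge on Mg (Z=12) contracts it more, so Mg²⁺ < F⁻ — yet in this increasing list F⁻ sits before Mg²⁺. Nothing else is reversed, so F⁻ should move one place to the right.

F⁻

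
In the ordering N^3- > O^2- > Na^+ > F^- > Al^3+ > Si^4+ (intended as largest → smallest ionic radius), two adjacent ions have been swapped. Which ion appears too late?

The pair Na^+, F^- is the wrong way round — they are isoelectronic (10 e⁻) and Na has more protons than F (11 vs 9), making Na^+ smaller. All other adjacent pairs agree with periodic trends, so F^- is the misplaced ion.

F^-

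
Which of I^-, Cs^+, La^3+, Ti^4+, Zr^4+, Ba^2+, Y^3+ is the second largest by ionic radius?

Tabulating Z and e⁻: Ti^4+ has 18 e⁻ (Z=22), Zr^4+ has 36 e⁻ (Z=40), Y^3+ has 36 e⁻ (Z=39), La^3+ has 54 e⁻ (Z=57), Ba^2+ has 54 e⁻ (Z=56), Cs^+ has 54 e⁻ (Z=55), I^- has 54 e⁻ (Z=53). Ti^4+ < Zr^4+ (same group, 1 shell fewer); Zr^4+ < Y^3+ (both 36 e⁻, Z=40>39); Y^3+ < La^3+ (same group, period 5 vs 6); La^3+ < Ba^2+ (both 54 e⁻, Z=57>56); Ba^2+ < Cs^+ (isoelectronic, higher Z=56 is smaller); Cs^+ < I^- (isoelectronic, higher Z=55 is smaller).
Full ascending order: Ti^4+ < Zr^4+ < Y^3+ < La^3+ < Ba^2+ < Cs^+ < I^-. Counting from the largest, position 2 is Cs^+.

Cs^+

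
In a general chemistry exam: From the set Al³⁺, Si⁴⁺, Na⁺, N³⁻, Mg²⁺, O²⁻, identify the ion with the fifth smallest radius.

O²⁻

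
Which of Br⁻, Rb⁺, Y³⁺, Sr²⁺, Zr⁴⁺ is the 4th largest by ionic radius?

Each ion has 36 electrons. The ranking follows nuclear charge in reverse — greater Z gives a smaller radius. Zr⁴⁺ (Z=40), Y³⁺ (Z=39), Sr²⁺ (Z=38), Rb⁺ (Z=37), Br⁻ (Z=35).
Full ascending order: Zr⁴⁺ < Y³⁺ < Sr²⁺ < Rb⁺ < Br⁻. Counting from the largest, position 4 is Y³⁺.

Y³⁺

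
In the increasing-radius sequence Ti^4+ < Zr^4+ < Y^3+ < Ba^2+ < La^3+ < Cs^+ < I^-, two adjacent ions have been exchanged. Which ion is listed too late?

The pair Ba^2+, La^3+ is the wrong way round — both have 54 electrons but Z(La)=57 > Z(Ba)=56, so La^3+ should be the smaller of the two. All other adjacent pairs agree with periodic trends, so La^3+ is the misplaced ion.

La^3+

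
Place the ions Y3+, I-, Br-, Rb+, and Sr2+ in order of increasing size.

Y3+: 36 e⁻, Z=39, Sr2+: 36 e⁻, Z=38, Rb+: 36 e⁻, Z=37, Br-: 36 e⁻, Z=35, I-: 54 e⁻, Z=53. Y3+ < Sr2+ (both 36 e⁻, Z=39>38); Sr2+ < Rb+ (isoelectronic, higher Z=38 is smaller); Rb+ < Br- (isoelectronic, higher Z=37 is smaller); Br- < I- (same group, 1 shell fewer).

Y3+ < Sr2+ < Rb+ < Br- < I-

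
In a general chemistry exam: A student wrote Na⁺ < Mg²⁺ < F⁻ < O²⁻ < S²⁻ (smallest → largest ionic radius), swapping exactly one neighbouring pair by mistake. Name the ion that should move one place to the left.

Check each adjacent pair. Na⁺ and Mg²⁺ are reversed: Mg²⁺ and Na⁺ share 10 electrons; the higher nuclear charge on Mg (Z=12) contracts it more, so Mg²⁺ < Na⁺. No other neighbouring pair contradicts the periodic trends, so Mg²⁺ is the ion listed too late.

Mg²⁺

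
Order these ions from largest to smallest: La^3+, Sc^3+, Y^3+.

La^3+ > Y^3+ > Sc^3+

Same group, same charge. Going down the group adds an extra shell of electrons, so the ion gets larger: Sc^3+ is highest in the group and smallest.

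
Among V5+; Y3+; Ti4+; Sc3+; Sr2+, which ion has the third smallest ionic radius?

First list Z and electron count for each: V5+ (Z=23, 18 e⁻), Ti4+ (Z=22, 18 e⁻), Sc3+ (Z=21, 18 e⁻), Y3+ (Z=39, 36 e⁻), Sr2+ (Z=38, 36 e⁻). V5+ < Ti4+ (both 18 e⁻, Z=23>22); Ti4+ < Sc3+ (isoelectronic, higher Z=22 is smaller); Sc3+ < Y3+ (same group, 1 shell fewer); Y3+ < Sr2+ (both 36 e⁻, Z=39>38).
So the order is V5+ < Ti4+ < Sc3+ < Y3+ < Sr2+; the 3rd-smallest ion is Sc3+.

Sc3+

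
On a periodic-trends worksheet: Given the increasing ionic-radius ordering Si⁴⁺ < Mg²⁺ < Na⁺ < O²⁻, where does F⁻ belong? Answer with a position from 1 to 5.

All of these have 10 electrons (isoelectronic). With the same electron cloud, the ion with the most protons pulls it in tightest. Nuclear charges: Si⁴⁺ (Z=14), Mg²⁺ (Z=12), Na⁺ (Z=11), F⁻ (Z=9), O²⁻ (Z=8). Highest Z is smallest.
The complete sequence is Si⁴⁺ < Mg²⁺ < Na⁺ < F⁻ < O²⁻. F⁻ sits at position 4.

4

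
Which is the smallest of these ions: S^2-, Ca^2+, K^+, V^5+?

V^5+

These species are isoelectronic with 18 electrons. The only difference is the number of protons: V^5+ (Z=23), Ca^2+ (Z=20), K^+ (Z=19), S^2- (Z=16). The strongest nuclear pull (V^5+) gives the smallest ion.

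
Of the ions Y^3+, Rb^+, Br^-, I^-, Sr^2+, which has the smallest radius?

First list Z and electron count for each: Y^3+ has 36 e⁻ (Z=39), Sr^2+ has 36 e⁻ (Z=38), Rb^+ has 36 e⁻ (Z=37), Br^- has 36 e⁻ (Z=35), I^- has 54 e⁻ (Z=53). Y^3+ < Sr^2+ (isoelectronic, higher Z=39 is smaller); Sr^2+ < Rb^+ (both 36 e⁻, Z=38>37); Rb^+ < Br^- (both 36 e⁻, Z=37>35); Br^- < I^- (same group, 1 shell fewer).

Y^3+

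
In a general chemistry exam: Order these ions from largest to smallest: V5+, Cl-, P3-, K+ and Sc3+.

P3- > Cl- > K+ > Sc3+ > V5+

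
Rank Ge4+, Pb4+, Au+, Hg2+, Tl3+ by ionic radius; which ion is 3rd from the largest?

Ge4+ (Z=32, 28 e⁻), Pb4+ (Z=82, 78 e⁻), Tl3+ (Z=81, 78 e⁻), Hg2+ (Z=80, 78 e⁻), Au+ (Z=79, 78 e⁻). Ge4+ < Pb4+ (same group, 2 shells fewer); Pb4+ < Tl3+ (both 78 e⁻, Z=82>81); Tl3+ < Hg2+ (isoelectronic, higher Z=81 is smaller); Hg2+ < Au+ (both 78 e⁻, Z=80>79).
So the order is Ge4+ < Pb4+ < Tl3+ < Hg2+ < Au+; the 3rd-largest ion is Tl3+.

Tl3+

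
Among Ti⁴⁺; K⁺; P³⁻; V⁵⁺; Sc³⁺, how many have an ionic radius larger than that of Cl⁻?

Isoelectronic series (18 e⁻ each). Size is set by nuclear charge: more protons means a smaller ion. V⁵⁺ (Z=23), Ti⁴⁺ (Z=22), Sc³⁺ (Z=21), K⁺ (Z=19), Cl⁻ (Z=17), P³⁻ (Z=15).
Overall: V⁵⁺ < Ti⁴⁺ < Sc³⁺ < K⁺ < Cl⁻ < P³⁻. Cl⁻ has 4 below it and 1 above. So 1 is larger.

1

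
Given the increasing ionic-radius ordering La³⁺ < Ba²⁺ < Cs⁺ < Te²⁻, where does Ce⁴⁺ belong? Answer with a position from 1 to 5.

1

These species are isoelectronic with 54 electrons. The only difference is the number of protons: Ce⁴⁺ (Z=58), La³⁺ (Z=57), Ba²⁺ (Z=56), Cs⁺ (Z=55), Te²⁻ (Z=52). The strongest nuclear pull (Ce⁴⁺) gives the smallest ion.
Putting Ce⁴⁺ in gives Ce⁴⁺ < La³⁺ < Ba²⁺ < Cs⁺ < Te²⁻; it lands at slot 1.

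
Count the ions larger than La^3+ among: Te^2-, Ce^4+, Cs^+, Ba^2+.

Each ion has 54 electrons. The ranking follows nuclear charge in reverse — greater Z gives a smaller radius. Ce^4+ (Z=58), La^3+ (Z=57), Ba^2+ (Z=56), Cs^+ (Z=55), Te^2- (Z=52).
Placing each against La^3+: smaller — Ce^4+; larger — Ba^2+, Cs^+, Te^2-. Count: 3.

3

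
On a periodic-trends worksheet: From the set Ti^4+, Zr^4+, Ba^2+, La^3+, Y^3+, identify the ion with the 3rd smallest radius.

Y^3+

Ti^4+ (Z=22, 18 e⁻), Zr^4+ (Z=40, 36 e⁻), Y^3+ (Z=39, 36 e⁻), La^3+ (Z=57, 54 e⁻), Ba^2+ (Z=56, 54 e⁻). Ti^4+ < Zr^4+ (same group, 1 shell fewer); Zr^4+ < Y^3+ (both 36 e⁻, Z=40>39); Y^3+ < La^3+ (same group, 1 shell fewer); La^3+ < Ba^2+ (both 54 e⁻, Z=57>56).
Ordering: Ti^4+ < Zr^4+ < Y^3+ < La^3+ < Ba^2+. The 3rd smallest is Y^3+.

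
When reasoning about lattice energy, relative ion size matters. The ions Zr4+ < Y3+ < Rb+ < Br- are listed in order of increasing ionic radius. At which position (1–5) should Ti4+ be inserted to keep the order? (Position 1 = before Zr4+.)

1

First list Z and electron count for each: Ti4+ has 18 e⁻ (Z=22), Zr4+ has 36 e⁻ (Z=40), Y3+ has 36 e⁻ (Z=39), Rb+ has 36 e⁻ (Z=37), Br- has 36 e⁻ (Z=35). Ti4+ < Zr4+ (same group, 1 shell fewer); Zr4+ < Y3+ (both 36 e⁻, Z=40>39); Y3+ < Rb+ (both 36 e⁻, Z=39>37); Rb+ < Br- (isoelectronic, higher Z=37 is smaller).
Putting Ti4+ in gives Ti4+ < Zr4+ < Y3+ < Rb+ < Br-; it lands at slot 1.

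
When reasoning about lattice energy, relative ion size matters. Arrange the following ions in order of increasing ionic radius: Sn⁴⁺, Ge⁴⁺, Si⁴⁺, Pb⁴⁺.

These ions sit in one column with identical charge. Each step down the periodic table adds a principal shell, increasing the radius.

Si⁴⁺ < Ge⁴⁺ < Sn⁴⁺ < Pb⁴⁺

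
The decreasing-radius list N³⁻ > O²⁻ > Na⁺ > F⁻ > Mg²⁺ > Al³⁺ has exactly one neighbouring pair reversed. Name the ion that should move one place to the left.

F⁻

Check each adjacent pair. Na⁺ and F⁻ are reversed: both have 10 electrons but Z(Na)=11 > Z(F)=9, so Na⁺ should be the smaller of the two. No other neighbouring pair contradicts the periodic trends, so F⁻ is the ion listed too late.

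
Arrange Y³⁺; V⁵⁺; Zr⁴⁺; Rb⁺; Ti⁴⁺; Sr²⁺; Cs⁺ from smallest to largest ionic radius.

V⁵⁺ < Ti⁴⁺ < Zr⁴⁺ < Y³⁺ < Sr²⁺ < Rb⁺ < Cs⁺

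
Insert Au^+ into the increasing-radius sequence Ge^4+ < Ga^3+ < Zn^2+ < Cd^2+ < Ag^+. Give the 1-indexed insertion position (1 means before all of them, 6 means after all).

Tabulating Z and e⁻: Ge^4+ has 28 e⁻ (Z=32), Ga^3+ has 28 e⁻ (Z=31), Zn^2+ has 28 e⁻ (Z=30), Cd^2+ has 46 e⁻ (Z=48), Ag^+ has 46 e⁻ (Z=47), Au^+ has 78 e⁻ (Z=79). Ge^4+ < Ga^3+ (isoelectronic, higher Z=32 is smaller); Ga^3+ < Zn^2+ (both 28 e⁻, Z=31>30); Zn^2+ < Cd^2+ (same group, period 4 vs 5); Cd^2+ < Ag^+ (isoelectronic, higher Z=48 is smaller); Ag^+ < Au^+ (same group, 1 shell fewer).
The complete sequence is Ge^4+ < Ga^3+ < Zn^2+ < Cd^2+ < Ag^+ < Au^+. Au^+ sits at position 6.

6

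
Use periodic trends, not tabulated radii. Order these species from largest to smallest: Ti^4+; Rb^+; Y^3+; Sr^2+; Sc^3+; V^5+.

Rb^+ > Sr^2+ > Y^3+ > Sc^3+ > Ti^4+ > V^5+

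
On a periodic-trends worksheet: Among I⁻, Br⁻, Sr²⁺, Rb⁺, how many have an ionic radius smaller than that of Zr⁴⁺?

0

Zr⁴⁺: 36 e⁻, Z=40, Sr²⁺: 36 e⁻, Z=38, Rb⁺: 36 e⁻, Z=37, Br⁻: 36 e⁻, Z=35, I⁻: 54 e⁻, Z=53. Zr⁴⁺ < Sr²⁺ (isoelectronic, higher Z=40 is smaller); Sr²⁺ < Rb⁺ (isoelectronic, higher Z=38 is smaller); Rb⁺ < Br⁻ (both 36 e⁻, Z=37>35); Br⁻ < I⁻ (same group, 1 shell fewer).
Ordering all of them (including Zr⁴⁺) by radius gives Zr⁴⁺ < Sr²⁺ < Rb⁺ < Br⁻ < I⁻. That's 0.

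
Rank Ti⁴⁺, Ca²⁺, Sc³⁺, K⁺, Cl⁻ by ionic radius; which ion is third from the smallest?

These species are isoelectronic with 18 electrons. The only difference is the number of protons: Ti⁴⁺ (Z=22), Sc³⁺ (Z=21), Ca²⁺ (Z=20), K⁺ (Z=19), Cl⁻ (Z=17). The strongest nuclear pull (Ti⁴⁺) gives the smallest ion.
Full ascending order: Ti⁴⁺ < Sc³⁺ < Ca²⁺ < K⁺ < Cl⁻. Counting from the smallest, position 3 is Ca²⁺.

Ca²⁺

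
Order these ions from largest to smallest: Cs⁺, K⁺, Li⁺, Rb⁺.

Cs⁺ > Rb⁺ > K⁺ > Li⁺

All are in the same group with charge +1. Radius grows down the group as n (the outermost shell) increases.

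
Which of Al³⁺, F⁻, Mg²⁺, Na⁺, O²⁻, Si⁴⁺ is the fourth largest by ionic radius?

Mg²⁺

These species are isoelectronic with 10 electrons. The only difference is the number of protons: Si⁴⁺ (Z=14), Al³⁺ (Z=13), Mg²⁺ (Z=12), Na⁺ (Z=11), F⁻ (Z=9), O²⁻ (Z=8). The strongest nuclear pull (Si⁴⁺) gives the smallest ion.
Ordering: Si⁴⁺ < Al³⁺ < Mg²⁺ < Na⁺ < F⁻ < O²⁻. The fourth largest is Mg²⁺.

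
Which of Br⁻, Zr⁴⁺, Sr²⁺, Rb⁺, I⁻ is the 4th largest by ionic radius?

Sr²⁺

Tabulating Z and e⁻: Zr⁴⁺ (Z=40, 36 e⁻), Sr²⁺ (Z=38, 36 e⁻), Rb⁺ (Z=37, 36 e⁻), Br⁻ (Z=35, 36 e⁻), I⁻ (Z=53, 54 e⁻). Zr⁴⁺ < Sr²⁺ (isoelectronic, higher Z=40 is smaller); Sr²⁺ < Rb⁺ (isoelectronic, higher Z=38 is smaller); Rb⁺ < Br⁻ (both 36 e⁻, Z=37>35); Br⁻ < I⁻ (same group, 1 shell fewer).
Ordering: Zr⁴⁺ < Sr²⁺ < Rb⁺ < Br⁻ < I⁻. The 4th largest is Sr²⁺.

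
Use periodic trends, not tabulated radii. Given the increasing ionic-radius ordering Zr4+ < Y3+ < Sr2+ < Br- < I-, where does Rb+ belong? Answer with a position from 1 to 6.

Electron counts and nuclear charges: Zr4+ has 36 e⁻ (Z=40), Y3+ has 36 e⁻ (Z=39), Sr2+ has 36 e⁻ (Z=38), Rb+ has 36 e⁻ (Z=37), Br- has 36 e⁻ (Z=35), I- has 54 e⁻ (Z=53). Zr4+ < Y3+ (both 36 e⁻, Z=40>39); Y3+ < Sr2+ (isoelectronic, higher Z=39 is smaller); Sr2+ < Rb+ (isoelectronic, higher Z=38 is smaller); Rb+ < Br- (both 36 e⁻, Z=37>35); Br- < I- (same group, 1 shell fewer).
Merged order: Zr4+ < Y3+ < Sr2+ < Rb+ < Br- < I- — Rb+ is number 4.

4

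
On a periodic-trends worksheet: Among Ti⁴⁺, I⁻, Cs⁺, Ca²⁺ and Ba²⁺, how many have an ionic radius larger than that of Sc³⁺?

4

Work out protons and electrons: Ti⁴⁺ (Z=22, 18 e⁻), Sc³⁺ (Z=21, 18 e⁻), Ca²⁺ (Z=20, 18 e⁻), Ba²⁺ (Z=56, 54 e⁻), Cs⁺ (Z=55, 54 e⁻), I⁻ (Z=53, 54 e⁻). Ti⁴⁺ < Sc³⁺ (both 18 e⁻, Z=22>21); Sc³⁺ < Ca²⁺ (isoelectronic, higher Z=21 is smaller); Ca²⁺ < Ba²⁺ (same group, period 4 vs 6); Ba²⁺ < Cs⁺ (isoelectronic, higher Z=56 is smaller); Cs⁺ < I⁻ (isoelectronic, higher Z=55 is smaller).
Ordering all of them (including Sc³⁺) by radius gives Ti⁴⁺ < Sc³⁺ < Ca²⁺ < Ba²⁺ < Cs⁺ < I⁻. So 4 are larger.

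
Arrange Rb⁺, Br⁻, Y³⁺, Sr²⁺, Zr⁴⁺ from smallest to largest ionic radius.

Zr⁴⁺ < Y³⁺ < Sr²⁺ < Rb⁺ < Br⁻

All of these have 36 electrons (isoelectronic). With the same electron cloud, the ion with the most protons pulls it in tightest. Nuclear charges: Zr⁴⁺ (Z=40), Y³⁺ (Z=39), Sr²⁺ (Z=38), Rb⁺ (Z=37), Br⁻ (Z=35). Highest Z is smallest.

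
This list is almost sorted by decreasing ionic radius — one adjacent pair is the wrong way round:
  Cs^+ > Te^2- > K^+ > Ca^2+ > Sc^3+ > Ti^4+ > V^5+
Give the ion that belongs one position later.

Check each adjacent pair. Cs^+ and Te^2- are reversed: they are isoelectronic (54 e⁻) and Cs has more protons than Te (55 vs 52), making Cs^+ smaller. No other neighbouring pair contradicts the periodic trends, so Cs^+ is the ion listed too early.

Cs^+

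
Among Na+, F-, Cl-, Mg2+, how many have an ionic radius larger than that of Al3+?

4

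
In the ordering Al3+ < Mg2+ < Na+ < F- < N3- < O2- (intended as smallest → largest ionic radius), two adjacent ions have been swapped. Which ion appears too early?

N3-

Scanning neighbour by neighbour, only N3-/O2- violates a trend: they are isoelectronic (10 e⁻) and O has more protons than N (8 vs 7), making O2- smaller. That makes N3- the one sitting a position early relative to where it belongs.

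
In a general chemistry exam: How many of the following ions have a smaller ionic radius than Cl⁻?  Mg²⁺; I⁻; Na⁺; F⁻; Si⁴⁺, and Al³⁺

5

Si⁴⁺ has 10 e⁻ (Z=14), Al³⁺ has 10 e⁻ (Z=13), Mg²⁺ has 10 e⁻ (Z=12), Na⁺ has 10 e⁻ (Z=11), F⁻ has 10 e⁻ (Z=9), Cl⁻ has 18 e⁻ (Z=17), I⁻ has 54 e⁻ (Z=53). Si⁴⁺ < Al³⁺ (both 10 e⁻, Z=14>13); Al³⁺ < Mg²⁺ (both 10 e⁻, Z=13>12); Mg²⁺ < Na⁺ (both 10 e⁻, Z=12>11); Na⁺ < F⁻ (isoelectronic, higher Z=11 is smaller); F⁻ < Cl⁻ (same group, period 2 vs 3); Cl⁻ < I⁻ (same group, 2 shells fewer).
Overall: Si⁴⁺ < Al³⁺ < Mg²⁺ < Na⁺ < F⁻ < Cl⁻ < I⁻. Cl⁻ has 5 below it and 1 above. Count: 5.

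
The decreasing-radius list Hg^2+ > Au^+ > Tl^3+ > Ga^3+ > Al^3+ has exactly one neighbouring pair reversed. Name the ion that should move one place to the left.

Scanning neighbour by neighbour, only Hg^2+/Au^+ violates a trend: both have 78 electrons but Z(Hg)=80 > Z(Au)=79, so Hg^2+ should be the smaller of the two. That makes Au^+ the one sitting a position late relative to where it belongs.

Au^+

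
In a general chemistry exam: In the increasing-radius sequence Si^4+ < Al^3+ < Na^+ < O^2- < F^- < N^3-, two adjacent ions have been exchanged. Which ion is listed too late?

F^-

Check each adjacent pair. O^2- and F^- are reversed: both have 10 electrons but Z(F)=9 > Z(O)=8, so F^- should be the smaller of the two. No other neighbouring pair contradicts the periodic trends, so F^- is the ion listed too late.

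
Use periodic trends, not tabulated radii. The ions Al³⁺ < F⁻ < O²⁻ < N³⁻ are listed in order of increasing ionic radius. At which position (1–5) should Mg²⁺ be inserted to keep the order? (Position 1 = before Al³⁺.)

2

Isoelectronic series (10 e⁻ each). Size is set by nuclear charge: more protons means a smaller ion. Al³⁺ (Z=13), Mg²⁺ (Z=12), F⁻ (Z=9), O²⁻ (Z=8), N³⁻ (Z=7).
Putting Mg²⁺ in gives Al³⁺ < Mg²⁺ < F⁻ < O²⁻ < N³⁻; it lands at slot 2.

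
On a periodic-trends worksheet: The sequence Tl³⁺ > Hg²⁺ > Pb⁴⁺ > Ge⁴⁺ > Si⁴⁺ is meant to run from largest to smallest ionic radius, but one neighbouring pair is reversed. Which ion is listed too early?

Tl³⁺

Compare adjacent ions: they are isoelectronic (78 e⁻) and Tl has more protons than Hg (81 vs 80), making Tl³⁺ smaller — yet in this decreasing list Tl³⁺ sits before Hg²⁺. Nothing else is reversed, so Tl³⁺ should move one place to the right.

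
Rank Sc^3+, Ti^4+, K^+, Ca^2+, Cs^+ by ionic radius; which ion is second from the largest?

First list Z and electron count for each: Ti^4+ has 18 e⁻ (Z=22), Sc^3+ has 18 e⁻ (Z=21), Ca^2+ has 18 e⁻ (Z=20), K^+ has 18 e⁻ (Z=19), Cs^+ has 54 e⁻ (Z=55). Ti^4+ < Sc^3+ (both 18 e⁻, Z=22>21); Sc^3+ < Ca^2+ (both 18 e⁻, Z=21>20); Ca^2+ < K^+ (both 18 e⁻, Z=20>19); K^+ < Cs^+ (same group, 2 shells fewer).
Ordering: Ti^4+ < Sc^3+ < Ca^2+ < K^+ < Cs^+. The second largest is K^+.

K^+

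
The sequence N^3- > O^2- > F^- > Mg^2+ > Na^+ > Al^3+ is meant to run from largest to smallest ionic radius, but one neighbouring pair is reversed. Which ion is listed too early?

Mg^2+

The pair Mg^2+, Na^+ is the wrong way round — both have 10 electrons but Z(Mg)=12 > Z(Na)=11, so Mg^2+ should be the smaller of the two. All other adjacent pairs agree with periodic trends, so Mg^2+ is the misplaced ion.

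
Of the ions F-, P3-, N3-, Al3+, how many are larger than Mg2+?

3

Al3+: 10 e⁻, Z=13, Mg2+: 10 e⁻, Z=12, F-: 10 e⁻, Z=9, N3-: 10 e⁻, Z=7, P3-: 18 e⁻, Z=15. Al3+ < Mg2+ (isoelectronic, higher Z=13 is smaller); Mg2+ < F- (isoelectronic, higher Z=12 is smaller); F- < N3- (isoelectronic, higher Z=9 is smaller); N3- < P3- (same group, period 2 vs 3).
Placing each against Mg2+: smaller — Al3+; larger — F-, N3-, P3-. So 3 are larger.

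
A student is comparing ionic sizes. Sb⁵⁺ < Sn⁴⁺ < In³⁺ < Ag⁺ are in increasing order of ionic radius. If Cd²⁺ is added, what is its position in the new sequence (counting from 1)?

4

All of these have 46 electrons (isoelectronic). With the same electron cloud, the ion with the most protons pulls it in tightest. Nuclear charges: Sb⁵⁺ (Z=51), Sn⁴⁺ (Z=50), In³⁺ (Z=49), Cd²⁺ (Z=48), Ag⁺ (Z=47). Highest Z is smallest.
With Cd²⁺ included the full order is Sb⁵⁺ < Sn⁴⁺ < In³⁺ < Cd²⁺ < Ag⁺, so it takes position 4.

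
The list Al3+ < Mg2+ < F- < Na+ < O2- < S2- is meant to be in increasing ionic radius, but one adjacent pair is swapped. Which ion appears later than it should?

The pair F-, Na+ is the wrong way round — Na+ and F- share 10 electrons; the higher nuclear charge on Na (Z=11) contracts it more, so Na+ < F-. All other adjacent pairs agree with periodic trends, so Na+ is the misplaced ion.

Na+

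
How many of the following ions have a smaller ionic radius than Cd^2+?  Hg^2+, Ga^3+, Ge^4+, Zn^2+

3

Tabulating Z and e⁻: Ge^4+: 28 e⁻, Z=32, Ga^3+: 28 e⁻, Z=31, Zn^2+: 28 e⁻, Z=30, Cd^2+: 46 e⁻, Z=48, Hg^2+: 78 e⁻, Z=80. Ge^4+ < Ga^3+ (both 28 e⁻, Z=32>31); Ga^3+ < Zn^2+ (both 28 e⁻, Z=31>30); Zn^2+ < Cd^2+ (same group, 1 shell fewer); Cd^2+ < Hg^2+ (same group, 1 shell fewer).
Ordering all of them (including Cd^2+) by radius gives Ge^4+ < Ga^3+ < Zn^2+ < Cd^2+ < Hg^2+. Count: 3.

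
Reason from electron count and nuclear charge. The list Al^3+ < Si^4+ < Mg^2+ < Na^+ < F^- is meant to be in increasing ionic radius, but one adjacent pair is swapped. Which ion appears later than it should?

Si^4+

Scanning neighbour by neighbour, only Al^3+/Si^4+ violates a trend: Si^4+ and Al^3+ share 10 electrons; the higher nuclear charge on Si (Z=14) contracts it more, so Si^4+ < Al^3+. That makes Si^4+ the one sitting a position late relative to where it belongs.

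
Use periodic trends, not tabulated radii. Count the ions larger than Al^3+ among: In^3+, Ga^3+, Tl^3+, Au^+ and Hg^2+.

Electron counts and nuclear charges: Al^3+ (Z=13, 10 e⁻), Ga^3+ (Z=31, 28 e⁻), In^3+ (Z=49, 46 e⁻), Tl^3+ (Z=81, 78 e⁻), Hg^2+ (Z=80, 78 e⁻), Au^+ (Z=79, 78 e⁻). Al^3+ < Ga^3+ (same group, period 3 vs 4); Ga^3+ < In^3+ (same group, 1 shell fewer); In^3+ < Tl^3+ (same group, 1 shell fewer); Tl^3+ < Hg^2+ (both 78 e⁻, Z=81>80); Hg^2+ < Au^+ (isoelectronic, higher Z=80 is smaller).
Overall: Al^3+ < Ga^3+ < In^3+ < Tl^3+ < Hg^2+ < Au^+. Al^3+ has 0 below it and 5 above. So 5 are larger.

5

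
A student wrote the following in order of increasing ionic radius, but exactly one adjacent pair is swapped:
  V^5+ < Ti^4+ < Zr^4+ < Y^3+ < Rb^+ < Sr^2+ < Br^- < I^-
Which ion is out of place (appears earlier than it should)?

Compare adjacent ions: both have 36 electrons but Z(Sr)=38 > Z(Rb)=37, so Sr^2+ should be the smaller of the two — yet in this increasing list Rb^+ sits before Sr^2+. Nothing else is reversed, so Rb^+ should move one place to the right.

Rb^+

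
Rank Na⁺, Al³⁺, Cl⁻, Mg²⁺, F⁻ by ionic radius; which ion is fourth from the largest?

Mg²⁺

Tabulating Z and e⁻: Al³⁺: 10 e⁻, Z=13, Mg²⁺: 10 e⁻, Z=12, Na⁺: 10 e⁻, Z=11, F⁻: 10 e⁻, Z=9, Cl⁻: 18 e⁻, Z=17. Al³⁺ < Mg²⁺ (both 10 e⁻, Z=13>12); Mg²⁺ < Na⁺ (both 10 e⁻, Z=12>11); Na⁺ < F⁻ (isoelectronic, higher Z=11 is smaller); F⁻ < Cl⁻ (same group, period 2 vs 3).
That gives Al³⁺ < Mg²⁺ < Na⁺ < F⁻ < Cl⁻. From the largest end, number 4 is Mg²⁺.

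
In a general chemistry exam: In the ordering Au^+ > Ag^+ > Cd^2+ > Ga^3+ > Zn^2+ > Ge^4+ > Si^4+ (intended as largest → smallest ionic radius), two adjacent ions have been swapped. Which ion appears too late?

The pair Ga^3+, Zn^2+ is the wrong way round — they are isoelectronic (28 e⁻) and Ga has more protons than Zn (31 vs 30), making Ga^3+ smaller. All other adjacent pairs agree with periodic trends, so Zn^2+ is the misplaced ion.

Zn^2+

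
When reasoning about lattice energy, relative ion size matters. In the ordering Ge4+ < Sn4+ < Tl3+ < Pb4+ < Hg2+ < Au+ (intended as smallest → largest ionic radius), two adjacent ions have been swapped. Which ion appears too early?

Check each adjacent pair. Tl3+ and Pb4+ are reversed: both have 78 electrons but Z(Pb)=82 > Z(Tl)=81, so Pb4+ should be the smaller of the two. No other neighbouring pair contradicts the periodic trends, so Tl3+ is the ion listed too early.

Tl3+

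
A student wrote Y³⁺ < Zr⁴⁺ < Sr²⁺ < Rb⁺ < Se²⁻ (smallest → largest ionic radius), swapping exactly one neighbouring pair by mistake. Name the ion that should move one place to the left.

Zr⁴⁺

Scanning neighbour by neighbour, only Y³⁺/Zr⁴⁺ violates a trend: Zr⁴⁺ and Y³⁺ share 36 electrons; the higher nuclear charge on Zr (Z=40) contracts it more, so Zr⁴⁺ < Y³⁺. That makes Zr⁴⁺ the one sitting a position late relative to where it belongs.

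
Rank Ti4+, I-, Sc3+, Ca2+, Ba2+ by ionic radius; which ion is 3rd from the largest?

Work out protons and electrons: Ti4+: 18 e⁻, Z=22, Sc3+: 18 e⁻, Z=21, Ca2+: 18 e⁻, Z=20, Ba2+: 54 e⁻, Z=56, I-: 54 e⁻, Z=53. Ti4+ < Sc3+ (both 18 e⁻, Z=22>21); Sc3+ < Ca2+ (both 18 e⁻, Z=21>20); Ca2+ < Ba2+ (same group, 2 shells fewer); Ba2+ < I- (both 54 e⁻, Z=56>53).
Ordering: Ti4+ < Sc3+ < Ca2+ < Ba2+ < I-. The 3rd largest is Ca2+.

Ca2+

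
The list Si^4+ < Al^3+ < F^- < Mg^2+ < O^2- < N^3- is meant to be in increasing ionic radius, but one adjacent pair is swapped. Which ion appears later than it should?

Scanning neighbour by neighbour, only F^-/Mg^2+ violates a trend: both have 10 electrons but Z(Mg)=12 > Z(F)=9, so Mg^2+ should be the smaller of the two. That makes Mg^2+ the one sitting a position late relative to where it belongs.

Mg^2+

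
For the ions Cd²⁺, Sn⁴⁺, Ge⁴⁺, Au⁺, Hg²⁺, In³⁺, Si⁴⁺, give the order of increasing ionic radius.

Tabulating Z and e⁻: Si⁴⁺: 10 e⁻, Z=14, Ge⁴⁺: 28 e⁻, Z=32, Sn⁴⁺: 46 e⁻, Z=50, In³⁺: 46 e⁻, Z=49, Cd²⁺: 46 e⁻, Z=48, Hg²⁺: 78 e⁻, Z=80, Au⁺: 78 e⁻, Z=79. Si⁴⁺ < Ge⁴⁺ (same group, period 3 vs 4); Ge⁴⁺ < Sn⁴⁺ (same group, period 4 vs 5); Sn⁴⁺ < In³⁺ (both 46 e⁻, Z=50>49); In³⁺ < Cd²⁺ (isoelectronic, higher Z=49 is smaller); Cd²⁺ < Hg²⁺ (same group, 1 shell fewer); Hg²⁺ < Au⁺ (isoelectronic, higher Z=80 is smaller).

Si⁴⁺ < Ge⁴⁺ < Sn⁴⁺ < In³⁺ < Cd²⁺ < Hg²⁺ < Au⁺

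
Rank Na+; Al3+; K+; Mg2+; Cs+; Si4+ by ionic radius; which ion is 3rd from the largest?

Work out protons and electrons: Si4+ has 10 e⁻ (Z=14), Al3+ has 10 e⁻ (Z=13), Mg2+ has 10 e⁻ (Z=12), Na+ has 10 e⁻ (Z=11), K+ has 18 e⁻ (Z=19), Cs+ has 54 e⁻ (Z=55). Si4+ < Al3+ (both 10 e⁻, Z=14>13); Al3+ < Mg2+ (both 10 e⁻, Z=13>12); Mg2+ < Na+ (both 10 e⁻, Z=12>11); Na+ < K+ (same group, period 3 vs 4); K+ < Cs+ (same group, period 4 vs 6).
So the order is Si4+ < Al3+ < Mg2+ < Na+ < K+ < Cs+; the 3rd-largest ion is Na+.

Na+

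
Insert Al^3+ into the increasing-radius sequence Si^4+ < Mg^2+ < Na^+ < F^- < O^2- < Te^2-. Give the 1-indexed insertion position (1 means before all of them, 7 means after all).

Work out protons and electrons: Si^4+ (Z=14, 10 e⁻), Al^3+ (Z=13, 10 e⁻), Mg^2+ (Z=12, 10 e⁻), Na^+ (Z=11, 10 e⁻), F^- (Z=9, 10 e⁻), O^2- (Z=8, 10 e⁻), Te^2- (Z=52, 54 e⁻). Si^4+ < Al^3+ (both 10 e⁻, Z=14>13); Al^3+ < Mg^2+ (both 10 e⁻, Z=13>12); Mg^2+ < Na^+ (isoelectronic, higher Z=12 is smaller); Na^+ < F^- (both 10 e⁻, Z=11>9); F^- < O^2- (isoelectronic, higher Z=9 is smaller); O^2- < Te^2- (same group, 3 shells fewer).
Merged order: Si^4+ < Al^3+ < Mg^2+ < Na^+ < F^- < O^2- < Te^2- — Al^3+ is number 2.

2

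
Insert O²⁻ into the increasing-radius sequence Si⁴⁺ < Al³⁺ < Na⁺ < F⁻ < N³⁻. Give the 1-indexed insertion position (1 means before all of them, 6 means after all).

5

Each ion has 10 electrons. The ranking follows nuclear charge in reverse — greater Z gives a smaller radius. Si⁴⁺ (Z=14), Al³⁺ (Z=13), Na⁺ (Z=11), F⁻ (Z=9), O²⁻ (Z=8), N³⁻ (Z=7).
With O²⁻ included the full order is Si⁴⁺ < Al³⁺ < Na⁺ < F⁻ < O²⁻ < N³⁻, so it takes position 5.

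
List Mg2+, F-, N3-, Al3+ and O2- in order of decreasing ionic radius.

Each ion has 10 electrons. The ranking follows nuclear charge in reverse — greater Z gives a smaller radius. Al3+ (Z=13), Mg2+ (Z=12), F- (Z=9), O2- (Z=8), N3- (Z=7).

N3- > O2- > F- > Mg2+ > Al3+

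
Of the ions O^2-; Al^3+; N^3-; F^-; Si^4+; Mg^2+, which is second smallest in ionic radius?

Al^3+

Isoelectronic series (10 e⁻ each). Size is set by nuclear charge: more protons means a smaller ion. Si^4+ (Z=14), Al^3+ (Z=13), Mg^2+ (Z=12), F^- (Z=9), O^2- (Z=8), N^3- (Z=7).
Ordering: Si^4+ < Al^3+ < Mg^2+ < F^- < O^2- < N^3-. The second smallest is Al^3+.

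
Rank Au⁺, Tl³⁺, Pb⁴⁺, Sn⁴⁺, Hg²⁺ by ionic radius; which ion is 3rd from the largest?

Sn⁴⁺: 46 e⁻, Z=50, Pb⁴⁺: 78 e⁻, Z=82, Tl³⁺: 78 e⁻, Z=81, Hg²⁺: 78 e⁻, Z=80, Au⁺: 78 e⁻, Z=79. Sn⁴⁺ < Pb⁴⁺ (same group, 1 shell fewer); Pb⁴⁺ < Tl³⁺ (isoelectronic, higher Z=82 is smaller); Tl³⁺ < Hg²⁺ (both 78 e⁻, Z=81>80); Hg²⁺ < Au⁺ (isoelectronic, higher Z=80 is smaller).
So the order is Sn⁴⁺ < Pb⁴⁺ < Tl³⁺ < Hg²⁺ < Au⁺; the 3rd-largest ion is Tl³⁺.

Tl³⁺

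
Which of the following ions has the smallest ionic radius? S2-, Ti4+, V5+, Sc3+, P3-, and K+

V5+

Isoelectronic series (18 e⁻ each). Size is set by nuclear charge: more protons means a smaller ion. V5+ (Z=23), Ti4+ (Z=22), Sc3+ (Z=21), K+ (Z=19), S2- (Z=16), P3- (Z=15).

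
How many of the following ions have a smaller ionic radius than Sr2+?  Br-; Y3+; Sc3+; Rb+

First list Z and electron count for each: Sc3+: 18 e⁻, Z=21, Y3+: 36 e⁻, Z=39, Sr2+: 36 e⁻, Z=38, Rb+: 36 e⁻, Z=37, Br-: 36 e⁻, Z=35. Sc3+ < Y3+ (same group, period 4 vs 5); Y3+ < Sr2+ (isoelectronic, higher Z=39 is smaller); Sr2+ < Rb+ (isoelectronic, higher Z=38 is smaller); Rb+ < Br- (isoelectronic, higher Z=37 is smaller).
Placing each against Sr2+: smaller — Sc3+, Y3+; larger — Rb+, Br-. Count: 2.

2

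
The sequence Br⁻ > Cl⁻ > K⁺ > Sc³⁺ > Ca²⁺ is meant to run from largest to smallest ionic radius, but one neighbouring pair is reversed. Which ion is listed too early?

Check each adjacent pair. Sc³⁺ and Ca²⁺ are reversed: Sc³⁺ and Ca²⁺ share 18 electrons; the higher nuclear charge on Sc (Z=21) contracts it more, so Sc³⁺ < Ca²⁺. No other neighbouring pair contradicts the periodic trends, so Sc³⁺ is the ion listed too early.

Sc³⁺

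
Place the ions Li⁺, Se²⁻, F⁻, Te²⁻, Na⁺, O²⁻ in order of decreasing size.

Te²⁻ > Se²⁻ > O²⁻ > F⁻ > Na⁺ > Li⁺

Electron counts and nuclear charges: Li⁺ has 2 e⁻ (Z=3), Na⁺ has 10 e⁻ (Z=11), F⁻ has 10 e⁻ (Z=9), O²⁻ has 10 e⁻ (Z=8), Se²⁻ has 36 e⁻ (Z=34), Te²⁻ has 54 e⁻ (Z=52). Li⁺ < Na⁺ (same group, 1 shell fewer); Na⁺ < F⁻ (both 10 e⁻, Z=11>9); F⁻ < O²⁻ (both 10 e⁻, Z=9>8); O²⁻ < Se²⁻ (same group, 2 shells fewer); Se²⁻ < Te²⁻ (same group, period 4 vs 5).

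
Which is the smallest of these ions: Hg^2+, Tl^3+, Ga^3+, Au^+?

Work out protons and electrons: Ga^3+ has 28 e⁻ (Z=31), Tl^3+ has 78 e⁻ (Z=81), Hg^2+ has 78 e⁻ (Z=80), Au^+ has 78 e⁻ (Z=79). Ga^3+ < Tl^3+ (same group, period 4 vs 6); Tl^3+ < Hg^2+ (isoelectronic, higher Z=81 is smaller); Hg^2+ < Au^+ (both 78 e⁻, Z=80>79).

Ga^3+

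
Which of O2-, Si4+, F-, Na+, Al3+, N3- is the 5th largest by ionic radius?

Each ion has 10 electrons. The ranking follows nuclear charge in reverse — greater Z gives a smaller radius. Si4+ (Z=14), Al3+ (Z=13), Na+ (Z=11), F- (Z=9), O2- (Z=8), N3- (Z=7).
That gives Si4+ < Al3+ < Na+ < F- < O2- < N3-. From the largest end, number 5 is Al3+.

Al3+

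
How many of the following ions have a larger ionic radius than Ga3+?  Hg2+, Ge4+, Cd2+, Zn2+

3

First list Z and electron count for each: Ge4+ (Z=32, 28 e⁻), Ga3+ (Z=31, 28 e⁻), Zn2+ (Z=30, 28 e⁻), Cd2+ (Z=48, 46 e⁻), Hg2+ (Z=80, 78 e⁻). Ge4+ < Ga3+ (both 28 e⁻, Z=32>31); Ga3+ < Zn2+ (isoelectronic, higher Z=31 is smaller); Zn2+ < Cd2+ (same group, period 4 vs 5); Cd2+ < Hg2+ (same group, 1 shell fewer).
Ordering all of them (including Ga3+) by radius gives Ge4+ < Ga3+ < Zn2+ < Cd2+ < Hg2+. That's 3.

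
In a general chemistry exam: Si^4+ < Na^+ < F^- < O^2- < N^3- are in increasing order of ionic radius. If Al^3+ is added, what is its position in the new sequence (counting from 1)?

2

Each ion has 10 electrons. The ranking follows nuclear charge in reverse — greater Z gives a smaller radius. Si^4+ (Z=14), Al^3+ (Z=13), Na^+ (Z=11), F^- (Z=9), O^2- (Z=8), N^3- (Z=7).
The complete sequence is Si^4+ < Al^3+ < Na^+ < F^- < O^2- < N^3-. Al^3+ sits at position 2.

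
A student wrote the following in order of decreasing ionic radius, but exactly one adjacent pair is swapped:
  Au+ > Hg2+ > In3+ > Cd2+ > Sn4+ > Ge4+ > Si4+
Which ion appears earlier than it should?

Scanning neighbour by neighbour, only In3+/Cd2+ violates a trend: both have 46 electrons but Z(In)=49 > Z(Cd)=48, so In3+ should be the smaller of the two. That makes In3+ the one sitting a position early relative to where it belongs.

In3+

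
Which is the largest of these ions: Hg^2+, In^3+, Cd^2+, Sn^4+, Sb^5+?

Hg^2+

Work out protons and electrons: Sb^5+ (Z=51, 46 e⁻), Sn^4+ (Z=50, 46 e⁻), In^3+ (Z=49, 46 e⁻), Cd^2+ (Z=48, 46 e⁻), Hg^2+ (Z=80, 78 e⁻). Sb^5+ < Sn^4+ (both 46 e⁻, Z=51>50); Sn^4+ < In^3+ (both 46 e⁻, Z=50>49); In^3+ < Cd^2+ (isoelectronic, higher Z=49 is smaller); Cd^2+ < Hg^2+ (same group, 1 shell fewer).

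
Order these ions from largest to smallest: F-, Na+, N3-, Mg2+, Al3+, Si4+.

All of these have 10 electrons (isoelectronic). With the same electron cloud, the ion with the most protons pulls it in tightest. Nuclear charges: Si4+ (Z=14), Al3+ (Z=13), Mg2+ (Z=12), Na+ (Z=11), F- (Z=9), N3- (Z=7). Highest Z is smallest.

N3- > F- > Na+ > Mg2+ > Al3+ > Si4+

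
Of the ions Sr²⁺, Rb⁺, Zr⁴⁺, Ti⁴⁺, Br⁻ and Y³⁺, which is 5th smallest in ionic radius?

Rb⁺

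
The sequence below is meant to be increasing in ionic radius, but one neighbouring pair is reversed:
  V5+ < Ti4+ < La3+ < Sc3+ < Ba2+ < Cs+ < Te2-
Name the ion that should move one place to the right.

La3+

Scanning neighbour by neighbour, only La3+/Sc3+ violates a trend: same group and charge — period 4 sits above period 6, so Sc3+ is smaller. That makes La3+ the one sitting a position early relative to where it belongs.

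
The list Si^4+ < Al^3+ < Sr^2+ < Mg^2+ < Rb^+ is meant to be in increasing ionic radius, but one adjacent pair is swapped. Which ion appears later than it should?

Mg^2+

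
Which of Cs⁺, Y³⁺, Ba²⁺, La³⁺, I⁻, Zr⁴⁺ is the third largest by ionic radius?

Ba²⁺

Work out protons and electrons: Zr⁴⁺ (Z=40, 36 e⁻), Y³⁺ (Z=39, 36 e⁻), La³⁺ (Z=57, 54 e⁻), Ba²⁺ (Z=56, 54 e⁻), Cs⁺ (Z=55, 54 e⁻), I⁻ (Z=53, 54 e⁻). Zr⁴⁺ < Y³⁺ (both 36 e⁻, Z=40>39); Y³⁺ < La³⁺ (same group, period 5 vs 6); La³⁺ < Ba²⁺ (both 54 e⁻, Z=57>56); Ba²⁺ < Cs⁺ (both 54 e⁻, Z=56>55); Cs⁺ < I⁻ (isoelectronic, higher Z=55 is smaller).
Ordering: Zr⁴⁺ < Y³⁺ < La³⁺ < Ba²⁺ < Cs⁺ < I⁻. The third largest is Ba²⁺.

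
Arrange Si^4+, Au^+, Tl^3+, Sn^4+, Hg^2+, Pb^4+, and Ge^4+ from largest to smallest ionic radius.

Work out protons and electrons: Si^4+ (Z=14, 10 e⁻), Ge^4+ (Z=32, 28 e⁻), Sn^4+ (Z=50, 46 e⁻), Pb^4+ (Z=82, 78 e⁻), Tl^3+ (Z=81, 78 e⁻), Hg^2+ (Z=80, 78 e⁻), Au^+ (Z=79, 78 e⁻). Si^4+ < Ge^4+ (same group, period 3 vs 4); Ge^4+ < Sn^4+ (same group, 1 shell fewer); Sn^4+ < Pb^4+ (same group, 1 shell fewer); Pb^4+ < Tl^3+ (both 78 e⁻, Z=82>81); Tl^3+ < Hg^2+ (isoelectronic, higher Z=81 is smaller); Hg^2+ < Au^+ (isoelectronic, higher Z=80 is smaller).

Au^+ > Hg^2+ > Tl^3+ > Pb^4+ > Sn^4+ > Ge^4+ > Si^4+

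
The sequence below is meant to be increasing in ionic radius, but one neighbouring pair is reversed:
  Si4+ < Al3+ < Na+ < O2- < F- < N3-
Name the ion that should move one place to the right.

O2-

Scanning neighbour by neighbour, only O2-/F- violates a trend: F- and O2- share 10 electrons; the higher nuclear charge on F (Z=9) contracts it more, so F- < O2-. That makes O2- the one sitting a position early relative to where it belongs.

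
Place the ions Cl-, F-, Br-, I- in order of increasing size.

F- < Cl- < Br- < I-

All are in the same group with charge -1. Radius grows down the group as n (the outermost shell) increases.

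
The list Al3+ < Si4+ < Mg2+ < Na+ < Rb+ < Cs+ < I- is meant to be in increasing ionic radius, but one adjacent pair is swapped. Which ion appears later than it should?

Scanning neighbour by neighbour, only Al3+/Si4+ violates a trend: both have 10 electrons but Z(Si)=14 > Z(Al)=13, so Si4+ should be the smaller of the two. That makes Si4+ the one sitting a position late relative to where it belongs.

Si4+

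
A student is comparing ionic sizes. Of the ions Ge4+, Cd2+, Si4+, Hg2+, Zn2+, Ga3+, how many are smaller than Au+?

Work out protons and electrons: Si4+ (Z=14, 10 e⁻), Ge4+ (Z=32, 28 e⁻), Ga3+ (Z=31, 28 e⁻), Zn2+ (Z=30, 28 e⁻), Cd2+ (Z=48, 46 e⁻), Hg2+ (Z=80, 78 e⁻), Au+ (Z=79, 78 e⁻). Si4+ < Ge4+ (same group, 1 shell fewer); Ge4+ < Ga3+ (isoelectronic, higher Z=32 is smaller); Ga3+ < Zn2+ (both 28 e⁻, Z=31>30); Zn2+ < Cd2+ (same group, period 4 vs 5); Cd2+ < Hg2+ (same group, period 5 vs 6); Hg2+ < Au+ (isoelectronic, higher Z=80 is smaller).
Placing each against Au+: smaller — Si4+, Ge4+, Ga3+, Zn2+, Cd2+, Hg2+; larger — none. Count: 6.

6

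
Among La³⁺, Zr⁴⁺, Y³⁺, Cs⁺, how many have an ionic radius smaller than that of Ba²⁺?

Work out protons and electrons: Zr⁴⁺: 36 e⁻, Z=40, Y³⁺: 36 e⁻, Z=39, La³⁺: 54 e⁻, Z=57, Ba²⁺: 54 e⁻, Z=56, Cs⁺: 54 e⁻, Z=55. Zr⁴⁺ < Y³⁺ (both 36 e⁻, Z=40>39); Y³⁺ < La³⁺ (same group, 1 shell fewer); La³⁺ < Ba²⁺ (both 54 e⁻, Z=57>56); Ba²⁺ < Cs⁺ (both 54 e⁻, Z=56>55).
Placing each against Ba²⁺: smaller — Zr⁴⁺, Y³⁺, La³⁺; larger — Cs⁺. So 3 are smaller.

3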